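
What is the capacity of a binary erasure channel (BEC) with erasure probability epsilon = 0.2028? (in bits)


C = 1 - epsilon = 1 - 0.2028 = 0.7972

0.7972 bits


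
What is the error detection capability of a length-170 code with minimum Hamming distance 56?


Detection capability = d_min - 1 = 56 - 1 = 55

55 errors


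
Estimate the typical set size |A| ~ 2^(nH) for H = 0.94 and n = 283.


log2|A_typical| = nH = 283 * 0.94 = 266.02, so |A_typical| ~ 2^266.02 = 1.202e+80

1.202e+80


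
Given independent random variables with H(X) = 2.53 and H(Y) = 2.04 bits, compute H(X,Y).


For independent variables, H(X,Y) = H(X) + H(Y) = 2.53 + 2.04 = 4.57

4.57 bits


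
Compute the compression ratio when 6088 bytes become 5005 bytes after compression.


Ratio = original / compressed = 6088 / 5005 = 1.2164

1.2164


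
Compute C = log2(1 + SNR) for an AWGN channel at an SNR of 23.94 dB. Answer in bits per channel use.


SNR_linear = 10^(23.94/10) = 247.7422; C = log2(1 + SNR_linear) = log2(1 + 247.7422) = 7.9585

7.9585 bits/channel use


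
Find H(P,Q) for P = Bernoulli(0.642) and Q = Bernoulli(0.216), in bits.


H(P,Q) = -p*log2(q) - (1-p)*log2(1-q). -0.642*log2(0.216) = 1.419396; -0.358*log2(0.784) = 0.125685. H(P,Q) = 1.419396 + 0.125685 = 1.5451

1.5451 bits


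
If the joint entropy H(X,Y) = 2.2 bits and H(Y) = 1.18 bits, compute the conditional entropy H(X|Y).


H(X|Y) = H(X,Y) - H(Y) = 2.2 - 1.18 = 1.02

1.02 bits


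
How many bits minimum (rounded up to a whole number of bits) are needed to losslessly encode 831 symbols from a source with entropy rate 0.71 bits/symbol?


Minimum bits >= n * H = 831 * 0.71 = 590.01, rounded up to a whole number of bits = 591

591 bits


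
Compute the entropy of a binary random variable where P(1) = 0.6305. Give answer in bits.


H = -p*log2(p) - (1-p)*log2(1-p). -0.6305*log2(0.6305) = 0.419555; -0.3695*log2(0.3695) = 0.530733. H = 0.419555 + 0.530733 = 0.9503

0.9503 bits


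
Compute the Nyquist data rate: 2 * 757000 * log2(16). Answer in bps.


Rate = 2 * B * log2(M) = 2 * 757000 * 4.0 = 6056000.0

6056000.0 bps


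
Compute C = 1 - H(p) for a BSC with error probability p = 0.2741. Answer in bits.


H(p) = -p*log2(p) - (1-p)*log2(1-p) = -0.2741*log2(0.2741) - 0.7259*log2(0.7259) = 0.511807 + 0.335480 = 0.8473. C = 1 - H(p) = 1 - 0.8473 = 0.1527

0.1527 bits


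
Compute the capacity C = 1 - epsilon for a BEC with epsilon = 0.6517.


C = 1 - epsilon = 1 - 0.6517 = 0.3483

0.3483 bits


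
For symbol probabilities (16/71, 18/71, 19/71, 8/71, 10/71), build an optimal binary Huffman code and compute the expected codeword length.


Huffman construction (repeatedly merge the two least-probable nodes; each merge adds 1 bit to every symbol beneath it): 8/71 + 10/71 = 18/71; 16/71 + 18/71 = 34/71; 18/71 + 19/71 = 37/71; 34/71 + 37/71 = 1. Resulting codeword lengths (in the order the probabilities were given): (2, 2, 2, 3, 3). L_avg = sum(p_i * l_i) = 16/71*2 + 18/71*2 + 19/71*2 + 8/71*3 + 10/71*3 = 160/71 = 2.2535

2.2535 bits


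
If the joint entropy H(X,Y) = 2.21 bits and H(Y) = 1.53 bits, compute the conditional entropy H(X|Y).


H(X|Y) = H(X,Y) - H(Y) = 2.21 - 1.53 = 0.68

0.68 bits


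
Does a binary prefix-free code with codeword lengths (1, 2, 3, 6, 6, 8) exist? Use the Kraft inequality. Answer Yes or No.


Kraft sum = sum(2^(-l_i)) = 0.9102, need <= 1. Result: satisfied (a binary prefix-free code with these lengths exists)

Yes


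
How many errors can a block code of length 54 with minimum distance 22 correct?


Correction capability = floor((d-1)/2) = floor((22-1)/2) = 10

10 errors


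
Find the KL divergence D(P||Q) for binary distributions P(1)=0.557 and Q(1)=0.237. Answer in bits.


KL = p*log2(p/q) + (1-p)*log2((1-p)/(1-q)) = 0.557*log2(0.557/0.237) + 0.443*log2(0.443/0.763) = 0.3392

0.3392 bits


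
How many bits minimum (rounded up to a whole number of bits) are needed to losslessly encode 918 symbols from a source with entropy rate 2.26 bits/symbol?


Minimum bits >= n * H = 918 * 2.26 = 2074.68, rounded up to a whole number of bits = 2075

2075 bits


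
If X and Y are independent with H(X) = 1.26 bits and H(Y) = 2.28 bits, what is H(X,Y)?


For independent variables, H(X,Y) = H(X) + H(Y) = 1.26 + 2.28 = 3.54

3.54 bits


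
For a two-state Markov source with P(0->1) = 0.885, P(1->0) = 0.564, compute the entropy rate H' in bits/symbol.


Stationary distribution: pi_0 = p10/(p01+p10) = 0.3892, pi_1 = 0.6108. Entropy rate H' = pi_0*H(p01) + pi_1*H(p10) = 0.3892*0.5148 + 0.6108*0.9881 = 0.8039

0.8039 bits/symbol


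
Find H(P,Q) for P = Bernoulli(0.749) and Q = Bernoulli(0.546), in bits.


H(P,Q) = -p*log2(q) - (1-p)*log2(1-q). -0.749*log2(0.546) = 0.653897; -0.251*log2(0.454) = 0.285948. H(P,Q) = 0.653897 + 0.285948 = 0.9398

0.9398 bits


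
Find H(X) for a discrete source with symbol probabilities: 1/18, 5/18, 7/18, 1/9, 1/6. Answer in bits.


H = -sum(p_i * log2(p_i)). Terms: -(1/18)*log2(1/18) = 0.231663; -(5/18)*log2(5/18) = 0.513332; -(7/18)*log2(7/18) = 0.529888; -(1/9)*log2(1/9) = 0.352214; -(1/6)*log2(1/6) = 0.430827. H = 0.231663 + 0.513332 + 0.529888 + 0.352214 + 0.430827 = 2.0579

2.0579 bits


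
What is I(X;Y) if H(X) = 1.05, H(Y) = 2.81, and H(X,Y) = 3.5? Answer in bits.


I(X;Y) = H(X) + H(Y) - H(X,Y) = 1.05 + 2.81 - 3.5 = 0.36

0.36 bits


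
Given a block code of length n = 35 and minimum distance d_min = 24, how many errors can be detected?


Detection capability = d_min - 1 = 24 - 1 = 23

23 errors


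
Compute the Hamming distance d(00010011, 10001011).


Count differing positions: ^ . . ^ ^ . . . = 3 differences

3


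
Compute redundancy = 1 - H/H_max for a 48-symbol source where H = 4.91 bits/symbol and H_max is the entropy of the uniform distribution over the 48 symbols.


H_max = log2(K) = log2(48) = 5.585 bits/symbol. Redundancy = 1 - H/H_max = 1 - 4.91/5.585 = 1 - 0.8791 = 0.1209

0.1209


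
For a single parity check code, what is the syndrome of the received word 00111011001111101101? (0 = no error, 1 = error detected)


Syndrome = XOR of all bits = 0 XOR 0 XOR 1 XOR 1 XOR 1 XOR 0 XOR 1 XOR 1 XOR 0 XOR 0 XOR 1 XOR 1 XOR 1 XOR 1 XOR 1 XOR 0 XOR 1 XOR 1 XOR 0 XOR 1 = 1

1


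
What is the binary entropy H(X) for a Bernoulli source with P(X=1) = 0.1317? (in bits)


H = -p*log2(p) - (1-p)*log2(1-p). -0.1317*log2(0.1317) = 0.385179; -0.8683*log2(0.8683) = 0.176903. H = 0.385179 + 0.176903 = 0.5621

0.5621 bits


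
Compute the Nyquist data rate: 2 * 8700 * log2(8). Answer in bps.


Rate = 2 * B * log2(M) = 2 * 8700 * 3.0 = 52200.0

52200.0 bps


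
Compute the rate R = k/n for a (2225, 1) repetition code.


Rate = k/n = 1/2225

1/2225


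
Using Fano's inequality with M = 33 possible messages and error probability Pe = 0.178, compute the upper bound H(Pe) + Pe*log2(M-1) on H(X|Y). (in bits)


H(Pe) = -Pe*log2(Pe) - (1-Pe)*log2(1-Pe) = -0.178*log2(0.178) - 0.822*log2(0.822) = 0.443229 + 0.232453 = 0.6757. Pe*log2(M-1) = 0.178*log2(32) = 0.890000. Bound = H(Pe) + Pe*log2(M-1) = 0.443229 + 0.232453 + 0.890000 = 1.5657

1.5657 bits


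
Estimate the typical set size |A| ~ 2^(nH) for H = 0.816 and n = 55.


log2|A_typical| = nH = 55 * 0.816 = 44.88, so |A_typical| ~ 2^44.88 = 3.238e+13

3.238e+13


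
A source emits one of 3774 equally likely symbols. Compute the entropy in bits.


H = log2(n) = log2(3774) = 11.8819

11.8819 bits


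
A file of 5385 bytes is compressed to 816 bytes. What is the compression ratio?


Ratio = original / compressed = 5385 / 816 = 6.5993

6.5993


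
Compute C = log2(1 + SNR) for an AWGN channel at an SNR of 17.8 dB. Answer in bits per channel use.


SNR_linear = 10^(17.8/10) = 60.256; C = log2(1 + SNR_linear) = log2(1 + 60.256) = 5.9368

5.9368 bits/channel use


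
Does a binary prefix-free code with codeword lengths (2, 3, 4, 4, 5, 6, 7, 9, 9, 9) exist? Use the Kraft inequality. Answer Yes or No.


Kraft sum = sum(2^(-l_i)) = 0.5605, need <= 1. Result: satisfied (a binary prefix-free code with these lengths exists)

Yes


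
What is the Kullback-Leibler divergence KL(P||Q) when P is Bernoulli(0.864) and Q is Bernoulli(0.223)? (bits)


KL = p*log2(p/q) + (1-p)*log2((1-p)/(1-q)) = 0.864*log2(0.864/0.223) + 0.136*log2(0.136/0.777) = 1.3463

1.3463 bits


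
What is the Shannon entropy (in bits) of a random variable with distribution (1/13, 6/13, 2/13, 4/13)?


H = -sum(p_i * log2(p_i)). Terms: -(1/13)*log2(1/13) = 0.284649; -(6/13)*log2(6/13) = 0.514836; -(2/13)*log2(2/13) = 0.415452; -(4/13)*log2(4/13) = 0.523212. H = 0.284649 + 0.514836 + 0.415452 + 0.523212 = 1.7381

1.7381 bits


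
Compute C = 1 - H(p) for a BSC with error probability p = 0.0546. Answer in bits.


H(p) = -p*log2(p) - (1-p)*log2(1-p) = -0.0546*log2(0.0546) - 0.9454*log2(0.9454) = 0.229045 + 0.076580 = 0.3056. C = 1 - H(p) = 1 - 0.3056 = 0.6944

0.6944 bits


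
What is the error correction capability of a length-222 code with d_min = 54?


Correction capability = floor((d-1)/2) = floor((54-1)/2) = 26

26 errors


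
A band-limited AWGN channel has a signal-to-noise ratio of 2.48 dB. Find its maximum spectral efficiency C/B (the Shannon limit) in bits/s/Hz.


SNR_linear = 10^(2.48/10) = 1.7701; C/B = log2(1 + SNR_linear) = log2(1 + 1.7701) = 1.4699

1.4699 bits/s/Hz


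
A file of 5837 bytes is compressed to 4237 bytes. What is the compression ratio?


Ratio = original / compressed = 5837 / 4237 = 1.3776

1.3776


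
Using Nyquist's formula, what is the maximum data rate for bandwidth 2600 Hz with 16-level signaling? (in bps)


Rate = 2 * B * log2(M) = 2 * 2600 * 4.0 = 20800.0

20800.0 bps


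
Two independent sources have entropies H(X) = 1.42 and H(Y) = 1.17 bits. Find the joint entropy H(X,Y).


For independent variables, H(X,Y) = H(X) + H(Y) = 1.42 + 1.17 = 2.59

2.59 bits


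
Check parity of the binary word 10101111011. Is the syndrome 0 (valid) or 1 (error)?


Syndrome = XOR of all bits = 1 XOR 0 XOR 1 XOR 0 XOR 1 XOR 1 XOR 1 XOR 1 XOR 0 XOR 1 XOR 1 = 0

0


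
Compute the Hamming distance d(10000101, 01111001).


Count differing positions: ^ ^ ^ ^ ^ ^ . . = 6 differences

6


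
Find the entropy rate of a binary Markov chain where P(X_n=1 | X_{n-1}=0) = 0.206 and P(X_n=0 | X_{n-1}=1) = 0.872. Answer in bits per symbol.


Stationary distribution: pi_0 = p10/(p01+p10) = 0.8089, pi_1 = 0.1911. Entropy rate H' = pi_0*H(p01) + pi_1*H(p10) = 0.8089*0.7338 + 0.1911*0.5519 = 0.699

0.699 bits/symbol


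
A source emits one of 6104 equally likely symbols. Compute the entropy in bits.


H = log2(n) = log2(6104) = 12.5755

12.5755 bits


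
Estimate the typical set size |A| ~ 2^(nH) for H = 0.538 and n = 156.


log2|A_typical| = nH = 156 * 0.538 = 83.928, so |A_typical| ~ 2^83.928 = 1.840e+25

1.840e+25


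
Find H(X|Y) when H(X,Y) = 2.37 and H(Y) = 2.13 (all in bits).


H(X|Y) = H(X,Y) - H(Y) = 2.37 - 2.13 = 0.24

0.24 bits


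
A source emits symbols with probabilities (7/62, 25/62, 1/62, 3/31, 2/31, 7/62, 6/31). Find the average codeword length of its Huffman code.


Huffman construction (repeatedly merge the two least-probable nodes; each merge adds 1 bit to every symbol beneath it): 1/62 + 2/31 = 5/62; 5/62 + 3/31 = 11/62; 7/62 + 7/62 = 7/31; 11/62 + 6/31 = 23/62; 7/31 + 23/62 = 37/62; 25/62 + 37/62 = 1. Resulting codeword lengths (in the order the probabilities were given): (3, 1, 5, 4, 5, 3, 3). L_avg = sum(p_i * l_i) = 7/62*3 + 25/62*1 + 1/62*5 + 3/31*4 + 2/31*5 + 7/62*3 + 6/31*3 = 76/31 = 2.4516

2.4516 bits


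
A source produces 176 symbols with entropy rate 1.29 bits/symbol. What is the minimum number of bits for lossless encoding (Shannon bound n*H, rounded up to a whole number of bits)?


Minimum bits >= n * H = 176 * 1.29 = 227.04, rounded up to a whole number of bits = 228

228 bits


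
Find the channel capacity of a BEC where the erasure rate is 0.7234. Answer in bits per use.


C = 1 - epsilon = 1 - 0.7234 = 0.2766

0.2766 bits


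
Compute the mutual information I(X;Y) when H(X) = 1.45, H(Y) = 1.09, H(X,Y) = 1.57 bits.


I(X;Y) = H(X) + H(Y) - H(X,Y) = 1.45 + 1.09 - 1.57 = 0.97

0.97 bits


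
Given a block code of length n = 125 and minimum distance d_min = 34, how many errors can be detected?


Detection capability = d_min - 1 = 34 - 1 = 33

33 errors


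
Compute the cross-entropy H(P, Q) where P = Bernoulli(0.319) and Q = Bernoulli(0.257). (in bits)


H(P,Q) = -p*log2(q) - (1-p)*log2(1-q). -0.319*log2(0.257) = 0.625291; -0.681*log2(0.743) = 0.291853. H(P,Q) = 0.625291 + 0.291853 = 0.9171

0.9171 bits


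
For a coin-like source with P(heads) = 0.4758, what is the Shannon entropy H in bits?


H = -p*log2(p) - (1-p)*log2(1-p). -0.4758*log2(0.4758) = 0.509854; -0.5242*log2(0.5242) = 0.488455. H = 0.509854 + 0.488455 = 0.9983

0.9983 bits


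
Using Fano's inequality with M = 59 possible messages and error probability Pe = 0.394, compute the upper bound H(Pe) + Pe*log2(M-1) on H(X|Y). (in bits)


H(Pe) = -Pe*log2(Pe) - (1-Pe)*log2(1-Pe) = -0.394*log2(0.394) - 0.606*log2(0.606) = 0.529431 + 0.437902 = 0.9673. Pe*log2(M-1) = 0.394*log2(58) = 2.308045. Bound = H(Pe) + Pe*log2(M-1) = 0.529431 + 0.437902 + 2.308045 = 3.2754

3.2754 bits


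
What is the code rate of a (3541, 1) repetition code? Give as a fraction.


Rate = k/n = 1/3541

1/3541


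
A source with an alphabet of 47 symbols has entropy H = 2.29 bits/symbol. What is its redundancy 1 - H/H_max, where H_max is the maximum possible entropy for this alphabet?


H_max = log2(K) = log2(47) = 5.5546 bits/symbol. Redundancy = 1 - H/H_max = 1 - 2.29/5.5546 = 1 - 0.4123 = 0.5877

0.5877


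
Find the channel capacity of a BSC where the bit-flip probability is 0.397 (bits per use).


H(p) = -p*log2(p) - (1-p)*log2(1-p) = -0.397*log2(0.397) - 0.603*log2(0.603) = 0.529117 + 0.440051 = 0.9692. C = 1 - H(p) = 1 - 0.9692 = 0.0308

0.0308 bits


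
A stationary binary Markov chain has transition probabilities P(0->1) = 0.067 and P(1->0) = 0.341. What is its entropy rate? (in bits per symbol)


Stationary distribution: pi_0 = p10/(p01+p10) = 0.8358, pi_1 = 0.1642. Entropy rate H' = pi_0*H(p01) + pi_1*H(p10) = 0.8358*0.3546 + 0.1642*0.9258 = 0.4484

0.4484 bits/symbol


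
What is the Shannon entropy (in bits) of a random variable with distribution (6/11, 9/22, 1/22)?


H = -sum(p_i * log2(p_i)). Terms: -(6/11)*log2(6/11) = 0.476983; -(9/22)*log2(9/22) = 0.527525; -(1/22)*log2(1/22) = 0.202701. H = 0.476983 + 0.527525 + 0.202701 = 1.2072

1.2072 bits


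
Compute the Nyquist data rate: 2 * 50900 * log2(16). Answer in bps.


Rate = 2 * B * log2(M) = 2 * 50900 * 4.0 = 407200.0

407200.0 bps


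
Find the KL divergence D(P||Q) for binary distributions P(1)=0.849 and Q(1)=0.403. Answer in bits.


KL = p*log2(p/q) + (1-p)*log2((1-p)/(1-q)) = 0.849*log2(0.849/0.403) + 0.151*log2(0.151/0.597) = 0.6132

0.6132 bits


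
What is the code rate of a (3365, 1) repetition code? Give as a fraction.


Rate = k/n = 1/3365

1/3365


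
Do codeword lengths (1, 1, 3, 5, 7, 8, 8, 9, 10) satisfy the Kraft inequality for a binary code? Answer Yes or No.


Kraft sum = sum(2^(-l_i)) = 1.1748, need <= 1. Result: violated (a binary prefix-free code with these lengths cannot exist)

No


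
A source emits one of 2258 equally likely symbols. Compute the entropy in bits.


H = log2(n) = log2(2258) = 11.1408

11.1408 bits


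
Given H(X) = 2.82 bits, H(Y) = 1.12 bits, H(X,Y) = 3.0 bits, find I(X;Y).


I(X;Y) = H(X) + H(Y) - H(X,Y) = 2.82 + 1.12 - 3.0 = 0.94

0.94 bits


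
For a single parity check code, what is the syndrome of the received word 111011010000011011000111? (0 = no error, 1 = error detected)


Syndrome = XOR of all bits = 1 XOR 1 XOR 1 XOR 0 XOR 1 XOR 1 XOR 0 XOR 1 XOR 0 XOR 0 XOR 0 XOR 0 XOR 0 XOR 1 XOR 1 XOR 0 XOR 1 XOR 1 XOR 0 XOR 0 XOR 0 XOR 1 XOR 1 XOR 1 = 1

1


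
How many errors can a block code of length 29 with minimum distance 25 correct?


Correction capability = floor((d-1)/2) = floor((25-1)/2) = 12

12 errors


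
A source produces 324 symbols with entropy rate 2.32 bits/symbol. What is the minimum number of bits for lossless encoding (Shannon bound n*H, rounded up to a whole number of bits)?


Minimum bits >= n * H = 324 * 2.32 = 751.68, rounded up to a whole number of bits = 752

752 bits


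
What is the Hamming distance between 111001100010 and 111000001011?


Count differing positions: . . . . . ^ ^ . ^ . . ^ = 4 differences

4


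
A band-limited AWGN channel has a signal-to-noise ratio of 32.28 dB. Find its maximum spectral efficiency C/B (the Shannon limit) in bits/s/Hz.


SNR_linear = 10^(32.28/10) = 1690.4409; C/B = log2(1 + SNR_linear) = log2(1 + 1690.4409) = 10.724

10.724 bits/s/Hz


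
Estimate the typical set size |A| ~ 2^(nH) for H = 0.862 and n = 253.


log2|A_typical| = nH = 253 * 0.862 = 218.086, so |A_typical| ~ 2^218.086 = 4.471e+65

4.471e+65


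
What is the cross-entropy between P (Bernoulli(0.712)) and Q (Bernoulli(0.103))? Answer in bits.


H(P,Q) = -p*log2(q) - (1-p)*log2(1-q). -0.712*log2(0.103) = 2.334850; -0.288*log2(0.897) = 0.045164. H(P,Q) = 2.334850 + 0.045164 = 2.38

2.38 bits


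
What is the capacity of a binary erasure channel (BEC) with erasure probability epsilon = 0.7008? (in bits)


C = 1 - epsilon = 1 - 0.7008 = 0.2992

0.2992 bits


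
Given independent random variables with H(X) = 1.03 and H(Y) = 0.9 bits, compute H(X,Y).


For independent variables, H(X,Y) = H(X) + H(Y) = 1.03 + 0.9 = 1.93

1.93 bits


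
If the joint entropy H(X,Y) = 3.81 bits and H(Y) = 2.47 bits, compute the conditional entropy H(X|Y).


H(X|Y) = H(X,Y) - H(Y) = 3.81 - 2.47 = 1.34

1.34 bits


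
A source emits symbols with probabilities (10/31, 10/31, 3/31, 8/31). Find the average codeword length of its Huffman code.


Huffman construction (repeatedly merge the two least-probable nodes; each merge adds 1 bit to every symbol beneath it): 3/31 + 8/31 = 11/31; 10/31 + 10/31 = 20/31; 11/31 + 20/31 = 1. Resulting codeword lengths (in the order the probabilities were given): (2, 2, 2, 2). L_avg = sum(p_i * l_i) = 10/31*2 + 10/31*2 + 3/31*2 + 8/31*2 = 2

2.0 bits


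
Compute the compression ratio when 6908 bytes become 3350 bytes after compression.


Ratio = original / compressed = 6908 / 3350 = 2.0621

2.0621


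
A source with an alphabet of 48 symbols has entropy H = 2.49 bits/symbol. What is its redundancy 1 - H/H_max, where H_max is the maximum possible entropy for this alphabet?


H_max = log2(K) = log2(48) = 5.585 bits/symbol. Redundancy = 1 - H/H_max = 1 - 2.49/5.585 = 1 - 0.4458 = 0.5542

0.5542


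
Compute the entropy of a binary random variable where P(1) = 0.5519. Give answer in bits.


H = -p*log2(p) - (1-p)*log2(1-p). -0.5519*log2(0.5519) = 0.473266; -0.4481*log2(0.4481) = 0.518948. H = 0.473266 + 0.518948 = 0.9922

0.9922 bits


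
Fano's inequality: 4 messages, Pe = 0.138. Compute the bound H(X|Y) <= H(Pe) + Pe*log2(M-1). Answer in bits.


H(Pe) = -Pe*log2(Pe) - (1-Pe)*log2(1-Pe) = -0.138*log2(0.138) - 0.862*log2(0.862) = 0.394302 + 0.184675 = 0.579. Pe*log2(M-1) = 0.138*log2(3) = 0.218725. Bound = H(Pe) + Pe*log2(M-1) = 0.394302 + 0.184675 + 0.218725 = 0.7977

0.7977 bits


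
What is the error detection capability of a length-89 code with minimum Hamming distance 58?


Detection capability = d_min - 1 = 58 - 1 = 57

57 errors


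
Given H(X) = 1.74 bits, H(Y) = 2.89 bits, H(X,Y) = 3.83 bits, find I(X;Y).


I(X;Y) = H(X) + H(Y) - H(X,Y) = 1.74 + 2.89 - 3.83 = 0.8

0.8 bits


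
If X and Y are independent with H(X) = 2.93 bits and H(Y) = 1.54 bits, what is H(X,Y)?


For independent variables, H(X,Y) = H(X) + H(Y) = 2.93 + 1.54 = 4.47

4.47 bits


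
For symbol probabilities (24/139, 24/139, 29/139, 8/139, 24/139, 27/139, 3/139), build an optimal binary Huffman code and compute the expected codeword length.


Huffman construction (repeatedly merge the two least-probable nodes; each merge adds 1 bit to every symbol beneath it): 3/139 + 8/139 = 11/139; 11/139 + 24/139 = 35/139; 24/139 + 24/139 = 48/139; 27/139 + 29/139 = 56/139; 35/139 + 48/139 = 83/139; 56/139 + 83/139 = 1. Resulting codeword lengths (in the order the probabilities were given): (3, 3, 2, 4, 3, 2, 4). L_avg = sum(p_i * l_i) = 24/139*3 + 24/139*3 + 29/139*2 + 8/139*4 + 24/139*3 + 27/139*2 + 3/139*4 = 372/139 = 2.6763

2.6763 bits


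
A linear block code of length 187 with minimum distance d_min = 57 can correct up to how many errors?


Correction capability = floor((d-1)/2) = floor((57-1)/2) = 28

28 errors


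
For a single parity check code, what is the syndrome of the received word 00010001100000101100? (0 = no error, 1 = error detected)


Syndrome = XOR of all bits = 0 XOR 0 XOR 0 XOR 1 XOR 0 XOR 0 XOR 0 XOR 1 XOR 1 XOR 0 XOR 0 XOR 0 XOR 0 XOR 0 XOR 1 XOR 0 XOR 1 XOR 1 XOR 0 XOR 0 = 0

0


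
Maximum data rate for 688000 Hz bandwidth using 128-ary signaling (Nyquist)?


Rate = 2 * B * log2(M) = 2 * 688000 * 7.0 = 9632000.0

9632000.0 bps


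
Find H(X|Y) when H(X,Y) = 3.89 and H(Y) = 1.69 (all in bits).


H(X|Y) = H(X,Y) - H(Y) = 3.89 - 1.69 = 2.2

2.2 bits


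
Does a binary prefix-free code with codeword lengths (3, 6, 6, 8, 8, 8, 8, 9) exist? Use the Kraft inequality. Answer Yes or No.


Kraft sum = sum(2^(-l_i)) = 0.1738, need <= 1. Result: satisfied (a binary prefix-free code with these lengths exists)

Yes


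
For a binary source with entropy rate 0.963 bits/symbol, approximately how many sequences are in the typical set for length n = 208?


log2|A_typical| = nH = 208 * 0.963 = 200.304, so |A_typical| ~ 2^200.304 = 1.984e+60

1.984e+60


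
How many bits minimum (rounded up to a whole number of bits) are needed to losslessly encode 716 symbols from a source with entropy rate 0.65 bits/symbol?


Minimum bits >= n * H = 716 * 0.65 = 465.4, rounded up to a whole number of bits = 466

466 bits


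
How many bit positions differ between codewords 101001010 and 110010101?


Count differing positions: . ^ ^ . ^ ^ ^ ^ ^ = 7 differences

7


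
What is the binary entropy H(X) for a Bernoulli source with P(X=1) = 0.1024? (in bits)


H = -p*log2(p) - (1-p)*log2(1-p). -0.1024*log2(0.1024) = 0.336662; -0.8976*log2(0.8976) = 0.139896. H = 0.336662 + 0.139896 = 0.4766

0.4766 bits


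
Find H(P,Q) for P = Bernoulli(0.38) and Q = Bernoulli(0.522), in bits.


H(P,Q) = -p*log2(q) - (1-p)*log2(1-q). -0.38*log2(0.522) = 0.356394; -0.62*log2(0.478) = 0.660249. H(P,Q) = 0.356394 + 0.660249 = 1.0166

1.0166 bits


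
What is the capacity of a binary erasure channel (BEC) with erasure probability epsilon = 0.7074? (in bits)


C = 1 - epsilon = 1 - 0.7074 = 0.2926

0.2926 bits


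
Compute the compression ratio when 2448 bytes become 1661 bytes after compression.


Ratio = original / compressed = 2448 / 1661 = 1.4738

1.4738


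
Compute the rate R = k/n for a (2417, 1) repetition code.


Rate = k/n = 1/2417

1/2417


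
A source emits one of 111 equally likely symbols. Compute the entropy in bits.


H = log2(n) = log2(111) = 6.7944

6.7944 bits


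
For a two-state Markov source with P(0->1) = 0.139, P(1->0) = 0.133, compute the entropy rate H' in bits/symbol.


Stationary distribution: pi_0 = p10/(p01+p10) = 0.489, pi_1 = 0.511. Entropy rate H' = pi_0*H(p01) + pi_1*H(p10) = 0.489*0.5816 + 0.511*0.5656 = 0.5734

0.5734 bits/symbol


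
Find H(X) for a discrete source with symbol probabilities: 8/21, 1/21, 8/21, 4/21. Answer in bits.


H = -sum(p_i * log2(p_i)). Terms: -(8/21)*log2(8/21) = 0.530407; -(1/21)*log2(1/21) = 0.209158; -(8/21)*log2(8/21) = 0.530407; -(4/21)*log2(4/21) = 0.455680. H = 0.530407 + 0.209158 + 0.530407 + 0.455680 = 1.7257

1.7257 bits


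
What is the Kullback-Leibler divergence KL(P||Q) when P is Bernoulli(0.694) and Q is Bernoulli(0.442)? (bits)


KL = p*log2(p/q) + (1-p)*log2((1-p)/(1-q)) = 0.694*log2(0.694/0.442) + 0.306*log2(0.306/0.558) = 0.1865

0.1865 bits


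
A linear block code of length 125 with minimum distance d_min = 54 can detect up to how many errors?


Detection capability = d_min - 1 = 54 - 1 = 53

53 errors


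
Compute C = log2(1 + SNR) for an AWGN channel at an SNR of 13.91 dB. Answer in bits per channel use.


SNR_linear = 10^(13.91/10) = 24.6037; C = log2(1 + SNR_linear) = log2(1 + 24.6037) = 4.6783

4.6783 bits/channel use


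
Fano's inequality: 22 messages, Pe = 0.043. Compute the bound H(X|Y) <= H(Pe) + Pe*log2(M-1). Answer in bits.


H(Pe) = -Pe*log2(Pe) - (1-Pe)*log2(1-Pe) = -0.043*log2(0.043) - 0.957*log2(0.957) = 0.195199 + 0.060683 = 0.2559. Pe*log2(M-1) = 0.043*log2(21) = 0.188870. Bound = H(Pe) + Pe*log2(M-1) = 0.195199 + 0.060683 + 0.188870 = 0.4448

0.4448 bits


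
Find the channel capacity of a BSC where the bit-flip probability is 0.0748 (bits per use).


H(p) = -p*log2(p) - (1-p)*log2(1-p) = -0.0748*log2(0.0748) - 0.9252*log2(0.9252) = 0.279813 + 0.103773 = 0.3836. C = 1 - H(p) = 1 - 0.3836 = 0.6164

0.6164 bits


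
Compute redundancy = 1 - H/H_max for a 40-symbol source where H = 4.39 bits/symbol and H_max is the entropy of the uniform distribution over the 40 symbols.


H_max = log2(K) = log2(40) = 5.3219 bits/symbol. Redundancy = 1 - H/H_max = 1 - 4.39/5.3219 = 1 - 0.8249 = 0.1751

0.1751


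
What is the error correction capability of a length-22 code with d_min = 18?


Correction capability = floor((d-1)/2) = floor((18-1)/2) = 8

8 errors


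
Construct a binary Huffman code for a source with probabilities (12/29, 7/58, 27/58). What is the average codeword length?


Huffman construction (repeatedly merge the two least-probable nodes; each merge adds 1 bit to every symbol beneath it): 7/58 + 12/29 = 31/58; 27/58 + 31/58 = 1. Resulting codeword lengths (in the order the probabilities were given): (2, 2, 1). L_avg = sum(p_i * l_i) = 12/29*2 + 7/58*2 + 27/58*1 = 89/58 = 1.5345

1.5345 bits


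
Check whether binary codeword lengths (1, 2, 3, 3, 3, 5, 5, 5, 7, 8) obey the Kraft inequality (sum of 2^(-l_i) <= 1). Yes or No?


Kraft sum = sum(2^(-l_i)) = 1.2305, need <= 1. Result: violated (a binary prefix-free code with these lengths cannot exist)

No


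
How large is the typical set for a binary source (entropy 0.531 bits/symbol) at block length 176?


log2|A_typical| = nH = 176 * 0.531 = 93.456, so |A_typical| ~ 2^93.456 = 1.358e+28

1.358e+28


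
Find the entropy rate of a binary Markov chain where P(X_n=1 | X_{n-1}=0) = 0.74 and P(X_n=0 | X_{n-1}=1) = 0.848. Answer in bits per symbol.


Stationary distribution: pi_0 = p10/(p01+p10) = 0.534, pi_1 = 0.466. Entropy rate H' = pi_0*H(p01) + pi_1*H(p10) = 0.534*0.8267 + 0.466*0.6148 = 0.728

0.728 bits/symbol


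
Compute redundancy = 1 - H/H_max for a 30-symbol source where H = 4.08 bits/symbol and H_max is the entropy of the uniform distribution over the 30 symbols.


H_max = log2(K) = log2(30) = 4.9069 bits/symbol. Redundancy = 1 - H/H_max = 1 - 4.08/4.9069 = 1 - 0.8315 = 0.1685

0.1685


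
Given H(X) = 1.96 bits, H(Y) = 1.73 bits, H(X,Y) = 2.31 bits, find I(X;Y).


I(X;Y) = H(X) + H(Y) - H(X,Y) = 1.96 + 1.73 - 2.31 = 1.38

1.38 bits


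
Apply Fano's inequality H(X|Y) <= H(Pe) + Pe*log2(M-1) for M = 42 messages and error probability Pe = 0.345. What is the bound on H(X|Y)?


H(Pe) = -Pe*log2(Pe) - (1-Pe)*log2(1-Pe) = -0.345*log2(0.345) - 0.655*log2(0.655) = 0.529689 + 0.399834 = 0.9295. Pe*log2(M-1) = 0.345*log2(41) = 1.848355. Bound = H(Pe) + Pe*log2(M-1) = 0.529689 + 0.399834 + 1.848355 = 2.7779

2.7779 bits


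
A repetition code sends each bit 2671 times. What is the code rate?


Rate = k/n = 1/2671

1/2671


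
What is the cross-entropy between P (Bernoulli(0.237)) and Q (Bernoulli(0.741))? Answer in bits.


H(P,Q) = -p*log2(q) - (1-p)*log2(1-q). -0.237*log2(0.741) = 0.102492; -0.763*log2(0.259) = 1.487069. H(P,Q) = 0.102492 + 1.487069 = 1.5896

1.5896 bits


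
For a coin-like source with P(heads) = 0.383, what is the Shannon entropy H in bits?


H = -p*log2(p) - (1-p)*log2(1-p). -0.383*log2(0.383) = 0.530296; -0.617*log2(0.617) = 0.429838. H = 0.530296 + 0.429838 = 0.9601

0.9601 bits


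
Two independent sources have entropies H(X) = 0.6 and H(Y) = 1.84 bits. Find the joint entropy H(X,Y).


For independent variables, H(X,Y) = H(X) + H(Y) = 0.6 + 1.84 = 2.44

2.44 bits


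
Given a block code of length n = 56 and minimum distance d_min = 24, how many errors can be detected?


Detection capability = d_min - 1 = 24 - 1 = 23

23 errors


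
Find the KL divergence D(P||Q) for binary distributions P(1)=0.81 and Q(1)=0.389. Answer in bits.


KL = p*log2(p/q) + (1-p)*log2((1-p)/(1-q)) = 0.81*log2(0.81/0.389) + 0.19*log2(0.19/0.611) = 0.5369

0.5369 bits


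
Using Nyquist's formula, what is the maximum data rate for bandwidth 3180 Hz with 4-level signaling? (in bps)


Rate = 2 * B * log2(M) = 2 * 3180 * 2.0 = 12720.0

12720.0 bps


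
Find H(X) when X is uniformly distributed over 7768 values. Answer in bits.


H = log2(n) = log2(7768) = 12.9233

12.9233 bits


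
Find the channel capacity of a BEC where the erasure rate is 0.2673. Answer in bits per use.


C = 1 - epsilon = 1 - 0.2673 = 0.7327

0.7327 bits


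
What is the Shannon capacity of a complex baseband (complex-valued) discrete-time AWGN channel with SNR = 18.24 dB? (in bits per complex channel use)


SNR_linear = 10^(18.24/10) = 66.6807; C = log2(1 + SNR_linear) = log2(1 + 66.6807) = 6.0807

6.0807 bits/channel use


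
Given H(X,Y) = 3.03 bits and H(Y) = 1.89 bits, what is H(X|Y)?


H(X|Y) = H(X,Y) - H(Y) = 3.03 - 1.89 = 1.14

1.14 bits


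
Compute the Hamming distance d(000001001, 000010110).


Count differing positions: . . . . ^ ^ ^ ^ ^ = 5 differences

5


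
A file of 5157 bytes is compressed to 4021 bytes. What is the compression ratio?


Ratio = original / compressed = 5157 / 4021 = 1.2825

1.2825


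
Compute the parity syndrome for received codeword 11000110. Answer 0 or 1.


Syndrome = XOR of all bits = 1 XOR 1 XOR 0 XOR 0 XOR 0 XOR 1 XOR 1 XOR 0 = 0

0


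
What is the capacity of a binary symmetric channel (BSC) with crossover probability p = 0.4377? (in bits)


H(p) = -p*log2(p) - (1-p)*log2(1-p) = -0.4377*log2(0.4377) - 0.5623*log2(0.5623) = 0.521732 + 0.467040 = 0.9888. C = 1 - H(p) = 1 - 0.9888 = 0.0112

0.0112 bits


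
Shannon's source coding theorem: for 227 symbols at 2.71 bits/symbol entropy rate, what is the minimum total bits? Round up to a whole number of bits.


Minimum bits >= n * H = 227 * 2.71 = 615.17, rounded up to a whole number of bits = 616

616 bits


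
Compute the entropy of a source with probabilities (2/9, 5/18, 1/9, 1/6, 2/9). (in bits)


H = -sum(p_i * log2(p_i)). Terms: -(2/9)*log2(2/9) = 0.482206; -(5/18)*log2(5/18) = 0.513332; -(1/9)*log2(1/9) = 0.352214; -(1/6)*log2(1/6) = 0.430827; -(2/9)*log2(2/9) = 0.482206. H = 0.482206 + 0.513332 + 0.352214 + 0.430827 + 0.482206 = 2.2608

2.2608 bits


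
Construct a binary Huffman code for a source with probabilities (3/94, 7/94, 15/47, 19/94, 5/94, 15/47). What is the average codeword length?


Huffman construction (repeatedly merge the two least-probable nodes; each merge adds 1 bit to every symbol beneath it): 3/94 + 5/94 = 4/47; 7/94 + 4/47 = 15/94; 15/94 + 19/94 = 17/47; 15/47 + 15/47 = 30/47; 17/47 + 30/47 = 1. Resulting codeword lengths (in the order the probabilities were given): (4, 3, 2, 2, 4, 2). L_avg = sum(p_i * l_i) = 3/94*4 + 7/94*3 + 15/47*2 + 19/94*2 + 5/94*4 + 15/47*2 = 211/94 = 2.2447

2.2447 bits


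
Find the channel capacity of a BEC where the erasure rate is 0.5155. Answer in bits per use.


C = 1 - epsilon = 1 - 0.5155 = 0.4845

0.4845 bits


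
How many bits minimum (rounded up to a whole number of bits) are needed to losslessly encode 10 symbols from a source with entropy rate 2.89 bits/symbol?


Minimum bits >= n * H = 10 * 2.89 = 28.9, rounded up to a whole number of bits = 29

29 bits


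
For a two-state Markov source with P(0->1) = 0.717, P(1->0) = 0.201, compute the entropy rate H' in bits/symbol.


Stationary distribution: pi_0 = p10/(p01+p10) = 0.219, pi_1 = 0.781. Entropy rate H' = pi_0*H(p01) + pi_1*H(p10) = 0.219*0.8595 + 0.781*0.7239 = 0.7536

0.7536 bits/symbol


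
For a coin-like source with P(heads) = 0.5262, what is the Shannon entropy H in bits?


H = -p*log2(p) - (1-p)*log2(1-p). -0.5262*log2(0.5262) = 0.487428; -0.4738*log2(0.4738) = 0.510591. H = 0.487428 + 0.510591 = 0.998

0.998 bits


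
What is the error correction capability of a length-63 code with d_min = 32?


Correction capability = floor((d-1)/2) = floor((32-1)/2) = 15

15 errors


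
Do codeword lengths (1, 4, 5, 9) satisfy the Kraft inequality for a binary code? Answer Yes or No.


Kraft sum = sum(2^(-l_i)) = 0.5957, need <= 1. Result: satisfied (a binary prefix-free code with these lengths exists)

Yes


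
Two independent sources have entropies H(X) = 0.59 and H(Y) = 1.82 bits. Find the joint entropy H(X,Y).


For independent variables, H(X,Y) = H(X) + H(Y) = 0.59 + 1.82 = 2.41

2.41 bits


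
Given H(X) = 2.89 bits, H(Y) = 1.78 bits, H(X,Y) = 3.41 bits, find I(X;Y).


I(X;Y) = H(X) + H(Y) - H(X,Y) = 2.89 + 1.78 - 3.41 = 1.26

1.26 bits


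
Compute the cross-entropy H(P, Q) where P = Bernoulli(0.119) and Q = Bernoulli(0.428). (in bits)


H(P,Q) = -p*log2(q) - (1-p)*log2(1-q). -0.119*log2(0.428) = 0.145694; -0.881*log2(0.572) = 0.710009. H(P,Q) = 0.145694 + 0.710009 = 0.8557

0.8557 bits


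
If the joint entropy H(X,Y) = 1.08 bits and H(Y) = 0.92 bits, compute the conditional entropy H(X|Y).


H(X|Y) = H(X,Y) - H(Y) = 1.08 - 0.92 = 0.16

0.16 bits


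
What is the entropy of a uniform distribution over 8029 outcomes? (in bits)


H = log2(n) = log2(8029) = 12.971

12.971 bits


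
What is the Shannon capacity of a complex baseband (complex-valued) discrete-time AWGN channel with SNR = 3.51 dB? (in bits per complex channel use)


SNR_linear = 10^(3.51/10) = 2.2439; C = log2(1 + SNR_linear) = log2(1 + 2.2439) = 1.6977

1.6977 bits/channel use


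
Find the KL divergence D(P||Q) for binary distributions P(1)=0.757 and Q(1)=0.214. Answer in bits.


KL = p*log2(p/q) + (1-p)*log2((1-p)/(1-q)) = 0.757*log2(0.757/0.214) + 0.243*log2(0.243/0.786) = 0.9682

0.9682 bits


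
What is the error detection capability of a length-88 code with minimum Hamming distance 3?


Detection capability = d_min - 1 = 3 - 1 = 2

2 errors


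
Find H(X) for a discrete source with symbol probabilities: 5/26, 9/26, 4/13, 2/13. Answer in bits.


H = -sum(p_i * log2(p_i)). Terms: -(5/26)*log2(5/26) = 0.457406; -(9/26)*log2(9/26) = 0.529794; -(4/13)*log2(4/13) = 0.523212; -(2/13)*log2(2/13) = 0.415452. H = 0.457406 + 0.529794 + 0.523212 + 0.415452 = 1.9259

1.9259 bits


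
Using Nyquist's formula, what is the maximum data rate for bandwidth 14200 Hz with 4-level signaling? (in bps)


Rate = 2 * B * log2(M) = 2 * 14200 * 2.0 = 56800.0

56800.0 bps


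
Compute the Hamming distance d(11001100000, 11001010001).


Count differing positions: . . . . . ^ ^ . . . ^ = 3 differences

3


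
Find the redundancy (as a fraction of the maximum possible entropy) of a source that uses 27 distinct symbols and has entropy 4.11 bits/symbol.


H_max = log2(K) = log2(27) = 4.7549 bits/symbol. Redundancy = 1 - H/H_max = 1 - 4.11/4.7549 = 1 - 0.8644 = 0.1356

0.1356


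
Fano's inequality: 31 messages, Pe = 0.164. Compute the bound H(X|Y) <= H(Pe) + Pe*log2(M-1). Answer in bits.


H(Pe) = -Pe*log2(Pe) - (1-Pe)*log2(1-Pe) = -0.164*log2(0.164) - 0.836*log2(0.836) = 0.427750 + 0.216043 = 0.6438. Pe*log2(M-1) = 0.164*log2(30) = 0.804730. Bound = H(Pe) + Pe*log2(M-1) = 0.427750 + 0.216043 + 0.804730 = 1.4485

1.4485 bits


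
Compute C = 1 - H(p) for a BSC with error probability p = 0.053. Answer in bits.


H(p) = -p*log2(p) - (1-p)*log2(1-p) = -0.053*log2(0.053) - 0.947*log2(0.947) = 0.224607 + 0.074400 = 0.299. C = 1 - H(p) = 1 - 0.299 = 0.701

0.701 bits


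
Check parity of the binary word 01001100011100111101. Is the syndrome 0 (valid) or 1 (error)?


Syndrome = XOR of all bits = 0 XOR 1 XOR 0 XOR 0 XOR 1 XOR 1 XOR 0 XOR 0 XOR 0 XOR 1 XOR 1 XOR 1 XOR 0 XOR 0 XOR 1 XOR 1 XOR 1 XOR 1 XOR 0 XOR 1 = 1

1


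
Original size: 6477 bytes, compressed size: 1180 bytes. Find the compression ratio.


Ratio = original / compressed = 6477 / 1180 = 5.489

5.489


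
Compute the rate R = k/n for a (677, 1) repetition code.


Rate = k/n = 1/677

1/677


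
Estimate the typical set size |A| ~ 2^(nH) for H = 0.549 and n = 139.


log2|A_typical| = nH = 139 * 0.549 = 76.311, so |A_typical| ~ 2^76.311 = 9.373e+22

9.373e+22


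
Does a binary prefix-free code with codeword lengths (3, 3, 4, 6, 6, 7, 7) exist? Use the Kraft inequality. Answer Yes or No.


Kraft sum = sum(2^(-l_i)) = 0.3594, need <= 1. Result: satisfied (a binary prefix-free code with these lengths exists)

Yes


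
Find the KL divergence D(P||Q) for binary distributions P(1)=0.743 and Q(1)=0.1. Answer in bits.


KL = p*log2(p/q) + (1-p)*log2((1-p)/(1-q)) = 0.743*log2(0.743/0.1) + 0.257*log2(0.257/0.9) = 1.6851

1.6851 bits


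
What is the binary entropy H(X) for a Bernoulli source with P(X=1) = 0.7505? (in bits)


H = -p*log2(p) - (1-p)*log2(1-p). -0.7505*log2(0.7505) = 0.310764; -0.2495*log2(0.2495) = 0.499721. H = 0.310764 + 0.499721 = 0.8105

0.8105 bits


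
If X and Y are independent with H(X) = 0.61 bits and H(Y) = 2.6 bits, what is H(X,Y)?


For independent variables, H(X,Y) = H(X) + H(Y) = 0.61 + 2.6 = 3.21

3.21 bits


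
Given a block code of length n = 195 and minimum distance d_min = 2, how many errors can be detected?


Detection capability = d_min - 1 = 2 - 1 = 1

1 errors


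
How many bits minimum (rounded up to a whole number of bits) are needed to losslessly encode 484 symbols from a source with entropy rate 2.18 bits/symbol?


Minimum bits >= n * H = 484 * 2.18 = 1055.12, rounded up to a whole number of bits = 1056

1056 bits


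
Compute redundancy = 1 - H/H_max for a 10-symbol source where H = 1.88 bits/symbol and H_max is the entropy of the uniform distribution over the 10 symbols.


H_max = log2(K) = log2(10) = 3.3219 bits/symbol. Redundancy = 1 - H/H_max = 1 - 1.88/3.3219 = 1 - 0.5659 = 0.4341

0.4341


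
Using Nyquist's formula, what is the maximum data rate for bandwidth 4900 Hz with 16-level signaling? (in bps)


Rate = 2 * B * log2(M) = 2 * 4900 * 4.0 = 39200.0

39200.0 bps


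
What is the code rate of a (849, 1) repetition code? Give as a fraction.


Rate = k/n = 1/849

1/849


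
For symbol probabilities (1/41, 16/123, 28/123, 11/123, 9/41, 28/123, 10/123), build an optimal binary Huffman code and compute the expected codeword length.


Huffman construction (repeatedly merge the two least-probable nodes; each merge adds 1 bit to every symbol beneath it): 1/41 + 10/123 = 13/123; 11/123 + 13/123 = 8/41; 16/123 + 8/41 = 40/123; 9/41 + 28/123 = 55/123; 28/123 + 40/123 = 68/123; 55/123 + 68/123 = 1. Resulting codeword lengths (in the order the probabilities were given): (5, 3, 2, 4, 2, 2, 5). L_avg = sum(p_i * l_i) = 1/41*5 + 16/123*3 + 28/123*2 + 11/123*4 + 9/41*2 + 28/123*2 + 10/123*5 = 323/123 = 2.626

2.626 bits


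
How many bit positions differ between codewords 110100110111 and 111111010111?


Count differing positions: . . ^ . ^ ^ ^ . . . . . = 4 differences

4
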